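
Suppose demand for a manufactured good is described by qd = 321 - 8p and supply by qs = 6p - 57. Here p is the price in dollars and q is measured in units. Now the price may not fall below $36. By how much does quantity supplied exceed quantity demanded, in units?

Equilibrium: 321 - 8p = 6p - 57, so 378 = 14p and p* = 27, q* = 105.
The floor of 36 is above the equilibrium price 27, so it binds.
At p = 36: qd = 321 - 8·36 = 33 and qs = 6·36 - 57 = 159.
Surplus = qs - qd = 159 - 33 = 126.

126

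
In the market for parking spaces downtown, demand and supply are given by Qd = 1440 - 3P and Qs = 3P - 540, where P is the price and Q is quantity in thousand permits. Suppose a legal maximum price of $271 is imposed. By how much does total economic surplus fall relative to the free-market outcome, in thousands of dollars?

Setting quantity demanded equal to quantity supplied, 1440 - 3P = 3P - 540, gives P* = 330 and Q* = 450.
Since 271 < 330, the ceiling is binding.
At P = 271: Qd = 1440 - 3·271 = 627 and Qs = 3·271 - 540 = 273.
Quantity traded falls to 273. At Q = 273 the demand price is (1440 - 273)/3 = 389 and the supply price is (540 + 273)/3 = 271.
Deadweight loss = ½ · (389 - 271) · (450 - 273) = ½ · 118 · 177 = 10443.

10443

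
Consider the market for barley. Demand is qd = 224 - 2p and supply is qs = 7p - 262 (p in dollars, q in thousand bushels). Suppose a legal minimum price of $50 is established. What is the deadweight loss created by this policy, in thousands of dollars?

Setting quantity demanded equal to quantity supplied, 224 - 2p = 7p - 262, gives p* = 54 and q* = 116.
The floor of 50 is below the equilibrium price 54, so it is not binding; the market clears at p* = 54, q* = 116.
Since the control does not bind, no trades are prevented and deadweight loss is zero.

0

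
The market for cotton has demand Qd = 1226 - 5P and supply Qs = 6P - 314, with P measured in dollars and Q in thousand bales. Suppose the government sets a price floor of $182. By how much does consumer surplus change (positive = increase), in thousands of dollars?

Setting quantity demanded equal to quantity supplied, 1226 - 5P = 6P - 314, gives P* = 140 and Q* = 526.
Since 182 > 140, the floor is binding.
At P = 182: Qd = 1226 - 5·182 = 316 and Qs = 6·182 - 314 = 778.
Consumer surplus without the control is ½ · (245.2 - 140) · 526 = 27667.6.
With the floor, consumers buy 316 units at 182, so CS = ½ · (245.2 - 182) · 316 = 9985.6.
Change in consumer surplus = 9985.6 - 27667.6 = -17682.

-17682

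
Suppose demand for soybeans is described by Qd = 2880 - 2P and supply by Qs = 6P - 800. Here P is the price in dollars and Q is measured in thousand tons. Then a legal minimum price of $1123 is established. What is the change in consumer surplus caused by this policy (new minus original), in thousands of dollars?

-859911

Setting quantity demanded equal to quantity supplied, 2880 - 2P = 6P - 800, gives P* = 460 and Q* = 1960.
Because the floor (1123) lies above the market-clearing price, it is binding.
At P = 1123: Qd = 2880 - 2·1123 = 634 and Qs = 6·1123 - 800 = 5938.
Consumer surplus without the control is ½ · (1440 - 460) · 1960 = 960400.
With the floor, consumers buy 634 units at 1123, so CS = ½ · (1440 - 1123) · 634 = 100489.
Change in consumer surplus = 100489 - 960400 = -859911.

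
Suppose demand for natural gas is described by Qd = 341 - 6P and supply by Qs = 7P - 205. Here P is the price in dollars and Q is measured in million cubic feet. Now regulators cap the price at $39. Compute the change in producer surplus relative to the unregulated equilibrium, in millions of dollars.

-235.5

Without the control the market clears where 341 - 6P = 7P - 205, i.e. P* = 42 and Q* = 89.
The ceiling of 39 is below the equilibrium price 42, so it binds.
At P = 39: Qd = 341 - 6·39 = 107 and Qs = 7·39 - 205 = 68.
Producer surplus without the control is ½ · (42 - 205/7) · 89 = 7921/14.
With the ceiling, producers sell 68 units at 39, so PS = ½ · (39 - 205/7) · 68 = 2312/7.
Change in producer surplus = 2312/7 - 7921/14 = -235.5.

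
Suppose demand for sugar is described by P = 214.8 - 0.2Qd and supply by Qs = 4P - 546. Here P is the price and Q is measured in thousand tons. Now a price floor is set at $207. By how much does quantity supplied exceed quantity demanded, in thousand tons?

Rearranging demand gives Qd = 1074 - 5P. Equilibrium: 1074 - 5P = 4P - 546, so 1620 = 9P and P* = 180, Q* = 174.
Since 207 > 180, the floor is binding.
At P = 207: Qd = 1074 - 5·207 = 39 and Qs = 4·207 - 546 = 282.
Surplus = Qs - Qd = 282 - 39 = 243.

243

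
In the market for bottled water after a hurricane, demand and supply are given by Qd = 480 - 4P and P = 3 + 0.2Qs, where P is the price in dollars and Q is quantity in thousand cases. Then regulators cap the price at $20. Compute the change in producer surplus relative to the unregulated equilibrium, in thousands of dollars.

Rearranging supply gives Qs = 5P - 15. Equilibrium: 480 - 4P = 5P - 15, so 495 = 9P and P* = 55, Q* = 260.
Because the ceiling (20) lies below the market-clearing price, it is binding.
At P = 20: Qd = 480 - 4·20 = 400 and Qs = 5·20 - 15 = 85.
Producer surplus without the control is ½ · (55 - 3) · 260 = 6760.
With the ceiling, producers sell 85 units at 20, so PS = ½ · (20 - 3) · 85 = 722.5.
Change in producer surplus = 722.5 - 6760 = -6037.5.

-6037.5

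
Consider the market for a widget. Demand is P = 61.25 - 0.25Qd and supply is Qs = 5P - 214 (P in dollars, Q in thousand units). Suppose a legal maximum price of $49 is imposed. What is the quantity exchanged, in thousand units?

Rearranging demand gives Qd = 245 - 4P. Setting quantity demanded equal to quantity supplied, 245 - 4P = 5P - 214, gives P* = 51 and Q* = 41.
Because the ceiling (49) lies below the market-clearing price, it is binding.
At P = 49: Qd = 245 - 4·49 = 49 and Qs = 5·49 - 214 = 31.
The quantity actually transacted is the short side, supply: 31.

31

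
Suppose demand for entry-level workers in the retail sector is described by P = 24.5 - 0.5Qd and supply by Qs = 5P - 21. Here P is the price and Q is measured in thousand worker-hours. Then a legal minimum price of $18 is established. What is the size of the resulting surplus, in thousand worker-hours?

Rearranging demand gives Qd = 49 - 2P. Without the control the market clears where 49 - 2P = 5P - 21, i.e. P* = 10 and Q* = 29.
Since 18 > 10, the floor is binding.
At P = 18: Qd = 49 - 2·18 = 13 and Qs = 5·18 - 21 = 69.
Surplus = Qs - Qd = 69 - 13 = 56.

56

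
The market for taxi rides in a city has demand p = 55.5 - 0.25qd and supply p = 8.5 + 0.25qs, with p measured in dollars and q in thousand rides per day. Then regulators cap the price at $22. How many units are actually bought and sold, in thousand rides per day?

Rearranging demand gives qd = 222 - 4p; rearranging supply gives qs = 4p - 34. Without the control the market clears where 222 - 4p = 4p - 34, i.e. p* = 32 and q* = 94.
The ceiling of 22 is below the equilibrium price 32, so it binds.
At p = 22: qd = 222 - 4·22 = 134 and qs = 4·22 - 34 = 54.
The quantity actually transacted is the short side, supply: 54.

54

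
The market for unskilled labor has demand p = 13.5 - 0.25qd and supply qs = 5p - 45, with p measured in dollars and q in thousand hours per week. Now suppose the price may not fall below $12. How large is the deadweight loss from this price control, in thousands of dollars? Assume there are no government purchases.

Rearranging demand gives qd = 54 - 4p. Without the control the market clears where 54 - 4p = 5p - 45, i.e. p* = 11 and q* = 10.
The floor of 12 is above the equilibrium price 11, so it binds.
At p = 12: qd = 54 - 4·12 = 6 and qs = 5·12 - 45 = 15.
Quantity traded falls to 6. At q = 6 the demand price is (54 - 6)/4 = 12 and the supply price is (45 + 6)/5 = 10.2.
Deadweight loss = ½ · (12 - 10.2) · (10 - 6) = ½ · 1.8 · 4 = 3.6.

3.6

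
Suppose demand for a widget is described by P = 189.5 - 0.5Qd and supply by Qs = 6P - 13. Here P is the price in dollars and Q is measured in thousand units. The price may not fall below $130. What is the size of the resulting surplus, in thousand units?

Rearranging demand gives Qd = 379 - 2P. Equilibrium: 379 - 2P = 6P - 13, so 392 = 8P and P* = 49, Q* = 281.
The floor of 130 is above the equilibrium price 49, so it binds.
At P = 130: Qd = 379 - 2·130 = 119 and Qs = 6·130 - 13 = 767.
Surplus = Qs - Qd = 767 - 119 = 648.

648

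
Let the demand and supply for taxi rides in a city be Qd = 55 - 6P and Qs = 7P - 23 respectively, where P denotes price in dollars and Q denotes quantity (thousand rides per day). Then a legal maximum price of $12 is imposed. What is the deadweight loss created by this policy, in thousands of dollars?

Setting quantity demanded equal to quantity supplied, 55 - 6P = 7P - 23, gives P* = 6 and Q* = 19.
The ceiling of 12 is above the equilibrium price 6, so it is not binding; the market clears at P* = 6, Q* = 19.
Since the control does not bind, no trades are prevented and deadweight loss is zero.

0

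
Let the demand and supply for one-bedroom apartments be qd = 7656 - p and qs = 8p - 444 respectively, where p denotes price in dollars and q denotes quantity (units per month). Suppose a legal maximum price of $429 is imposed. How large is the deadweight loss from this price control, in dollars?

In a free market, 7656 - p = 8p - 444 gives the equilibrium p* = 900, q* = 6756.
Since 429 < 900, the ceiling is binding.
At p = 429: qd = 7656 - 429 = 7227 and qs = 8·429 - 444 = 2988.
Quantity traded falls to 2988. At q = 2988 the demand price is 7656 - 2988 = 4668 and the supply price is (444 + 2988)/8 = 429.
Deadweight loss = ½ · (4668 - 429) · (6756 - 2988) = ½ · 4239 · 3768 = 7986276.

7986276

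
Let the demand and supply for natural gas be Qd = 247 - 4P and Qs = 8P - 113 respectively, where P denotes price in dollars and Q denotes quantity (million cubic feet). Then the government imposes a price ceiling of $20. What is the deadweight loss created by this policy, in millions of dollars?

1200

Setting quantity demanded equal to quantity supplied, 247 - 4P = 8P - 113, gives P* = 30 and Q* = 127.
Since 20 < 30, the ceiling is binding.
At P = 20: Qd = 247 - 4·20 = 167 and Qs = 8·20 - 113 = 47.
Quantity traded falls to 47. At Q = 47 the demand price is (247 - 47)/4 = 50 and the supply price is (113 + 47)/8 = 20.
Deadweight loss = ½ · (50 - 20) · (127 - 47) = ½ · 30 · 80 = 1200.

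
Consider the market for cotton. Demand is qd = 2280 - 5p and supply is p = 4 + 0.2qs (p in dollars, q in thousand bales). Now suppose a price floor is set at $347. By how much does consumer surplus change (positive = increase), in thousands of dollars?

Rearranging supply gives qs = 5p - 20. Setting quantity demanded equal to quantity supplied, 2280 - 5p = 5p - 20, gives p* = 230 and q* = 1130.
The floor of 347 is above the equilibrium price 230, so it binds.
At p = 347: qd = 2280 - 5·347 = 545 and qs = 5·347 - 20 = 1715.
Consumer surplus without the control is ½ · (456 - 230) · 1130 = 127690.
With the floor, consumers buy 545 units at 347, so CS = ½ · (456 - 347) · 545 = 29702.5.
Change in consumer surplus = 29702.5 - 127690 = -97987.5.

-97987.5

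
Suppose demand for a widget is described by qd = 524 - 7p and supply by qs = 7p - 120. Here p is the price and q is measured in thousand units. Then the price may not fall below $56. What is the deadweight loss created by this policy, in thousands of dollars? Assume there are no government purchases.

Equilibrium: 524 - 7p = 7p - 120, so 644 = 14p and p* = 46, q* = 202.
Since 56 > 46, the floor is binding.
At p = 56: qd = 524 - 7·56 = 132 and qs = 7·56 - 120 = 272.
Quantity traded falls to 132. At q = 132 the demand price is (524 - 132)/7 = 56 and the supply price is (120 + 132)/7 = 36.
Deadweight loss = ½ · (56 - 36) · (202 - 132) = ½ · 20 · 70 = 700.

700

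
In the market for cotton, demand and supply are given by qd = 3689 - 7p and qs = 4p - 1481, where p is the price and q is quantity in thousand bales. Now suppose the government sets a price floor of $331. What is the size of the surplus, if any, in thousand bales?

Setting quantity demanded equal to quantity supplied, 3689 - 7p = 4p - 1481, gives p* = 470 and q* = 399.
Since 331 is below p* = 470, the floor does not bind and the free-market outcome prevails.
Since the control does not bind, there is no surplus.

0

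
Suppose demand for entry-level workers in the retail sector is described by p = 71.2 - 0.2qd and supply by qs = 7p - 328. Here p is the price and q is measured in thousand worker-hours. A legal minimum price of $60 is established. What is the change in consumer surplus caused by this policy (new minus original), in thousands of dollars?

-190.5

Rearranging demand gives qd = 356 - 5p. Equilibrium: 356 - 5p = 7p - 328, so 684 = 12p and p* = 57, q* = 71.
Since 60 > 57, the floor is binding.
At p = 60: qd = 356 - 5·60 = 56 and qs = 7·60 - 328 = 92.
Consumer surplus without the control is ½ · (71.2 - 57) · 71 = 504.1.
With the floor, consumers buy 56 units at 60, so CS = ½ · (71.2 - 60) · 56 = 313.6.
Change in consumer surplus = 313.6 - 504.1 = -190.5.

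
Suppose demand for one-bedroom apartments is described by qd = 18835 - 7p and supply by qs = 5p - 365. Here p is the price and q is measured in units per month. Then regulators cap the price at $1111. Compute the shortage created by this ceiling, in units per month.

In a free market, 18835 - 7p = 5p - 365 gives the equilibrium p* = 1600, q* = 7635.
The ceiling of 1111 is below the equilibrium price 1600, so it binds.
At p = 1111: qd = 18835 - 7·1111 = 11058 and qs = 5·1111 - 365 = 5190.
Shortage = qd - qs = 11058 - 5190 = 5868.

5868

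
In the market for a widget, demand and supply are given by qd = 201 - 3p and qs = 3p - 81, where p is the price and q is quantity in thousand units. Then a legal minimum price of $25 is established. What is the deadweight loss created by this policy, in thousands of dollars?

0

In a free market, 201 - 3p = 3p - 81 gives the equilibrium p* = 47, q* = 60.
The floor of 25 is below the equilibrium price 47, so it is not binding; the market clears at p* = 47, q* = 60.
Since the control does not bind, no trades are prevented and deadweight loss is zero.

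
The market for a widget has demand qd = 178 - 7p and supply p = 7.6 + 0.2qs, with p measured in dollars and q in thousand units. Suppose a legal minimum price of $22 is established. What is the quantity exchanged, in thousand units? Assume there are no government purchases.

Rearranging supply gives qs = 5p - 38. Equilibrium: 178 - 7p = 5p - 38, so 216 = 12p and p* = 18, q* = 52.
The floor of 22 is above the equilibrium price 18, so it binds.
At p = 22: qd = 178 - 7·22 = 24 and qs = 5·22 - 38 = 72.
The quantity actually transacted is the short side, demand: 24.

24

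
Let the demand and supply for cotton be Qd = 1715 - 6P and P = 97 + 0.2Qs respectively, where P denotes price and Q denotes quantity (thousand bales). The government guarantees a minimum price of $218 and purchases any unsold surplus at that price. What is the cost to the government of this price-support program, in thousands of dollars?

Rearranging supply gives Qs = 5P - 485. Without the control the market clears where 1715 - 6P = 5P - 485, i.e. P* = 200 and Q* = 515.
Since 218 > 200, the floor is binding.
At P = 218: Qd = 1715 - 6·218 = 407 and Qs = 5·218 - 485 = 605.
Surplus = Qs - Qd = 198.
Government expenditure = surplus × support price = 198 × 218 = 43164.

43164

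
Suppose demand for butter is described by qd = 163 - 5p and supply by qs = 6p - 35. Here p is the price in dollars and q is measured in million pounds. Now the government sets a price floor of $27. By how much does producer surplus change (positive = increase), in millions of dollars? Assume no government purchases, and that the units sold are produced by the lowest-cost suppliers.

83.25

In a free market, 163 - 5p = 6p - 35 gives the equilibrium p* = 18, q* = 73.
The floor of 27 is above the equilibrium price 18, so it binds.
At p = 27: qd = 163 - 5·27 = 28 and qs = 6·27 - 35 = 127.
Producer surplus without the control is ½ · (18 - 35/6) · 73 = 5329/12.
With the floor, 28 units are sold at 27. The supply price at q = 28 is 10.5, so PS = ½ · [(27 - 35/6) + (27 - 10.5)] · 28 = 1582/3.
Change in producer surplus = 1582/3 - 5329/12 = 83.25.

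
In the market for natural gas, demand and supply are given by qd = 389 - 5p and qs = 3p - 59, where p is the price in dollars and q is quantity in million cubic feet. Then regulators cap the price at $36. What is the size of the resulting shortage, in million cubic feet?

Without the control the market clears where 389 - 5p = 3p - 59, i.e. p* = 56 and q* = 109.
Since 36 < 56, the ceiling is binding.
At p = 36: qd = 389 - 5·36 = 209 and qs = 3·36 - 59 = 49.
Shortage = qd - qs = 209 - 49 = 160.

160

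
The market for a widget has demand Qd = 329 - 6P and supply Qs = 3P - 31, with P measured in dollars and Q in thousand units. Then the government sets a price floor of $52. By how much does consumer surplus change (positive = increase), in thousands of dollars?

-636

Without the control the market clears where 329 - 6P = 3P - 31, i.e. P* = 40 and Q* = 89.
The floor of 52 is above the equilibrium price 40, so it binds.
At P = 52: Qd = 329 - 6·52 = 17 and Qs = 3·52 - 31 = 125.
Consumer surplus without the control is ½ · (329/6 - 40) · 89 = 7921/12.
With the floor, consumers buy 17 units at 52, so CS = ½ · (329/6 - 52) · 17 = 289/12.
Change in consumer surplus = 289/12 - 7921/12 = -636.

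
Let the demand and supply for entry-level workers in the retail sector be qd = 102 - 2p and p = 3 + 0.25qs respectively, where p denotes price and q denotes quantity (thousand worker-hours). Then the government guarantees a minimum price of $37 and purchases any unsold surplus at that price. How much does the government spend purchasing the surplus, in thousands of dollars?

3996

Rearranging supply gives qs = 4p - 12. Setting quantity demanded equal to quantity supplied, 102 - 2p = 4p - 12, gives p* = 19 and q* = 64.
Because the floor (37) lies above the market-clearing price, it is binding.
At p = 37: qd = 102 - 2·37 = 28 and qs = 4·37 - 12 = 136.
Surplus = qs - qd = 108.
Government expenditure = surplus × support price = 108 × 37 = 3996.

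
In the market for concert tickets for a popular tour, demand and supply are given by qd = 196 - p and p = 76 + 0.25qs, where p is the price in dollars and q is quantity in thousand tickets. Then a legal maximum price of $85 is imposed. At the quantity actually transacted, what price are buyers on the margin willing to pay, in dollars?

Rearranging supply gives qs = 4p - 304. In a free market, 196 - p = 4p - 304 gives the equilibrium p* = 100, q* = 96.
Since 85 < 100, the ceiling is binding.
At p = 85: qd = 196 - 85 = 111 and qs = 4·85 - 304 = 36.
Only 36 units reach the market. On the demand curve, the marginal buyer's willingness to pay at q = 36 is (196 - 36) = 160.

160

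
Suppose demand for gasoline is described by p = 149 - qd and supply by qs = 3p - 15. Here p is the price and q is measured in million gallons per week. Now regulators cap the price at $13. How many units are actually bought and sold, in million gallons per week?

24

Rearranging demand gives qd = 149 - p. Setting quantity demanded equal to quantity supplied, 149 - p = 3p - 15, gives p* = 41 and q* = 108.
The ceiling of 13 is below the equilibrium price 41, so it binds.
At p = 13: qd = 149 - 13 = 136 and qs = 3·13 - 15 = 24.
The quantity actually transacted is the short side, supply: 24.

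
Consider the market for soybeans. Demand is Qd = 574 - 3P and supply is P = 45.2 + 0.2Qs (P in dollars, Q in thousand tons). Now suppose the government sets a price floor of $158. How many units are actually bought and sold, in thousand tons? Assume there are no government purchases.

100

Rearranging supply gives Qs = 5P - 226. Equilibrium: 574 - 3P = 5P - 226, so 800 = 8P and P* = 100, Q* = 274.
Since 158 > 100, the floor is binding.
At P = 158: Qd = 574 - 3·158 = 100 and Qs = 5·158 - 226 = 564.
The quantity actually transacted is the short side, demand: 100.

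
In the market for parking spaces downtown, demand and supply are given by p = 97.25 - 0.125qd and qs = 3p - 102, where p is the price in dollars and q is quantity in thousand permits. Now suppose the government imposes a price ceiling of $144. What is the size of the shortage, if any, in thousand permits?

Rearranging demand gives qd = 778 - 8p. Setting quantity demanded equal to quantity supplied, 778 - 8p = 3p - 102, gives p* = 80 and q* = 138.
The ceiling of 144 is above the equilibrium price 80, so it is not binding; the market clears at p* = 80, q* = 138.
Since the control does not bind, there is no shortage.

0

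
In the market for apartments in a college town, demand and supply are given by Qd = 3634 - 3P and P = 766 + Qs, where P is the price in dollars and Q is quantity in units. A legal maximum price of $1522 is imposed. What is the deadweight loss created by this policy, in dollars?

Rearranging supply gives Qs = P - 766. Equilibrium: 3634 - 3P = P - 766, so 4400 = 4P and P* = 1100, Q* = 334.
Since 1522 is above P* = 1100, the ceiling does not bind and the free-market outcome prevails.
Since the control does not bind, no trades are prevented and deadweight loss is zero.

0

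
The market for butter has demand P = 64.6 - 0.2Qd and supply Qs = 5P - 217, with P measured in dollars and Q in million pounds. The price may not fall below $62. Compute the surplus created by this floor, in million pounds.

80

Rearranging demand gives Qd = 323 - 5P. In a free market, 323 - 5P = 5P - 217 gives the equilibrium P* = 54, Q* = 53.
Since 62 > 54, the floor is binding.
At P = 62: Qd = 323 - 5·62 = 13 and Qs = 5·62 - 217 = 93.
Surplus = Qs - Qd = 93 - 13 = 80.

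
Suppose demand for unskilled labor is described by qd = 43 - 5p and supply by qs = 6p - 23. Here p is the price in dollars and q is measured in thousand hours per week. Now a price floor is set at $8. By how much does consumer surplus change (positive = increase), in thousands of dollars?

-16

Setting quantity demanded equal to quantity supplied, 43 - 5p = 6p - 23, gives p* = 6 and q* = 13.
The floor of 8 is above the equilibrium price 6, so it binds.
At p = 8: qd = 43 - 5·8 = 3 and qs = 6·8 - 23 = 25.
Consumer surplus without the control is ½ · (8.6 - 6) · 13 = 16.9.
With the floor, consumers buy 3 units at 8, so CS = ½ · (8.6 - 8) · 3 = 0.9.
Change in consumer surplus = 0.9 - 16.9 = -16.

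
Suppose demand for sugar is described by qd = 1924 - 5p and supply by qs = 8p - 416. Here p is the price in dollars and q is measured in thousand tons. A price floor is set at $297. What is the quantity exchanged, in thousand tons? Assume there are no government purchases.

439

Setting quantity demanded equal to quantity supplied, 1924 - 5p = 8p - 416, gives p* = 180 and q* = 1024.
Since 297 > 180, the floor is binding.
At p = 297: qd = 1924 - 5·297 = 439 and qs = 8·297 - 416 = 1960.
The quantity actually transacted is the short side, demand: 439.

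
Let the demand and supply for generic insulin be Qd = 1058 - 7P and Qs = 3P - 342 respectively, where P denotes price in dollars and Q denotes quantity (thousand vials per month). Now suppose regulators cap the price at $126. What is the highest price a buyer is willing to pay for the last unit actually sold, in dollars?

146

Without the control the market clears where 1058 - 7P = 3P - 342, i.e. P* = 140 and Q* = 78.
Since 126 < 140, the ceiling is binding.
At P = 126: Qd = 1058 - 7·126 = 176 and Qs = 3·126 - 342 = 36.
Only 36 units reach the market. On the demand curve, the marginal buyer's willingness to pay at Q = 36 is (1058 - 36)/7 = 146.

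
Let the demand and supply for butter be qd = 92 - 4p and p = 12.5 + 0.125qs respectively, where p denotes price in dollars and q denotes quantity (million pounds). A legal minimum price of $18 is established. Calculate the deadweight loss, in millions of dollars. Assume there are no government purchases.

Rearranging supply gives qs = 8p - 100. Equilibrium: 92 - 4p = 8p - 100, so 192 = 12p and p* = 16, q* = 28.
The floor of 18 is above the equilibrium price 16, so it binds.
At p = 18: qd = 92 - 4·18 = 20 and qs = 8·18 - 100 = 44.
Quantity traded falls to 20. At q = 20 the demand price is (92 - 20)/4 = 18 and the supply price is (100 + 20)/8 = 15.
Deadweight loss = ½ · (18 - 15) · (28 - 20) = ½ · 3 · 8 = 12.

12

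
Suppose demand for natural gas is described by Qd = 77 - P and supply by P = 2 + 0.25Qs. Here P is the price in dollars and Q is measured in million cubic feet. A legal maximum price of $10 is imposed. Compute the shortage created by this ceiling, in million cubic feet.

35

Rearranging supply gives Qs = 4P - 8. Equilibrium: 77 - P = 4P - 8, so 85 = 5P and P* = 17, Q* = 60.
Because the ceiling (10) lies below the market-clearing price, it is binding.
At P = 10: Qd = 77 - 10 = 67 and Qs = 4·10 - 8 = 32.
Shortage = Qd - Qs = 67 - 32 = 35.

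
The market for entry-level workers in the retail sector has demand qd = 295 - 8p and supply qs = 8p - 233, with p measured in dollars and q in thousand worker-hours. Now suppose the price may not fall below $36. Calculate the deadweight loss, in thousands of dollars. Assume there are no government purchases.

Without the control the market clears where 295 - 8p = 8p - 233, i.e. p* = 33 and q* = 31.
Because the floor (36) lies above the market-clearing price, it is binding.
At p = 36: qd = 295 - 8·36 = 7 and qs = 8·36 - 233 = 55.
Quantity traded falls to 7. At q = 7 the demand price is (295 - 7)/8 = 36 and the supply price is (233 + 7)/8 = 30.
Deadweight loss = ½ · (36 - 30) · (31 - 7) = ½ · 6 · 24 = 72.

72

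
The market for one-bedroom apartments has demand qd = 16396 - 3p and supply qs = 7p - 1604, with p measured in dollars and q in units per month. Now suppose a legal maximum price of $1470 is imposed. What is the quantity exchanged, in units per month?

In a free market, 16396 - 3p = 7p - 1604 gives the equilibrium p* = 1800, q* = 10996.
Because the ceiling (1470) lies below the market-clearing price, it is binding.
At p = 1470: qd = 16396 - 3·1470 = 11986 and qs = 7·1470 - 1604 = 8686.
The quantity actually transacted is the short side, supply: 8686.

8686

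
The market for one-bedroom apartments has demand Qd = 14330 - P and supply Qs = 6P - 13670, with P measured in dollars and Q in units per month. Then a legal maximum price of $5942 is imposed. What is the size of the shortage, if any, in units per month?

0

Equilibrium: 14330 - P = 6P - 13670, so 28000 = 7P and P* = 4000, Q* = 10330.
Since 5942 is above P* = 4000, the ceiling does not bind and the free-market outcome prevails.
Since the control does not bind, there is no shortage.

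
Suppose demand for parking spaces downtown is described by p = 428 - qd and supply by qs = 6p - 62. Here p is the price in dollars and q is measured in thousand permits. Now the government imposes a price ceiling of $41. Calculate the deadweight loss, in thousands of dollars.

17661

Rearranging demand gives qd = 428 - p. In a free market, 428 - p = 6p - 62 gives the equilibrium p* = 70, q* = 358.
The ceiling of 41 is below the equilibrium price 70, so it binds.
At p = 41: qd = 428 - 41 = 387 and qs = 6·41 - 62 = 184.
Quantity traded falls to 184. At q = 184 the demand price is 428 - 184 = 244 and the supply price is (62 + 184)/6 = 41.
Deadweight loss = ½ · (244 - 41) · (358 - 184) = ½ · 203 · 174 = 17661.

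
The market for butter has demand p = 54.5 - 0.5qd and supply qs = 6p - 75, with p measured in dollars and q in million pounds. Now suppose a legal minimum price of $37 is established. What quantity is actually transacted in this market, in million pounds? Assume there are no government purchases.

Rearranging demand gives qd = 109 - 2p. Equilibrium: 109 - 2p = 6p - 75, so 184 = 8p and p* = 23, q* = 63.
The floor of 37 is above the equilibrium price 23, so it binds.
At p = 37: qd = 109 - 2·37 = 35 and qs = 6·37 - 75 = 147.
The quantity actually transacted is the short side, demand: 35.

35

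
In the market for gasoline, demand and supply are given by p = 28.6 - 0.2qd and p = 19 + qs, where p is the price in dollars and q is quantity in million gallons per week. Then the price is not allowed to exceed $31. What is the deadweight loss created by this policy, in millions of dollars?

0

Rearranging demand gives qd = 143 - 5p; rearranging supply gives qs = p - 19. In a free market, 143 - 5p = p - 19 gives the equilibrium p* = 27, q* = 8.
Since 31 is above p* = 27, the ceiling does not bind and the free-market outcome prevails.
Since the control does not bind, no trades are prevented and deadweight loss is zero.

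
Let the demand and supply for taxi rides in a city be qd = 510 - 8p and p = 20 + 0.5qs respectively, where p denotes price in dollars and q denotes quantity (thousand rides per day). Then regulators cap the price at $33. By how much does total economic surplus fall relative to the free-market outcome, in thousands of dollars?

Rearranging supply gives qs = 2p - 40. In a free market, 510 - 8p = 2p - 40 gives the equilibrium p* = 55, q* = 70.
The ceiling of 33 is below the equilibrium price 55, so it binds.
At p = 33: qd = 510 - 8·33 = 246 and qs = 2·33 - 40 = 26.
Quantity traded falls to 26. At q = 26 the demand price is (510 - 26)/8 = 60.5 and the supply price is (40 + 26)/2 = 33.
Deadweight loss = ½ · (60.5 - 33) · (70 - 26) = ½ · 27.5 · 44 = 605.

605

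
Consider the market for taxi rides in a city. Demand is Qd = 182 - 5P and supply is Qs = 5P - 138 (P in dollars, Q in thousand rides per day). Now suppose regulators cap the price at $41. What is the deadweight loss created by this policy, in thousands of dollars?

Equilibrium: 182 - 5P = 5P - 138, so 320 = 10P and P* = 32, Q* = 22.
Since 41 is above P* = 32, the ceiling does not bind and the free-market outcome prevails.
Since the control does not bind, no trades are prevented and deadweight loss is zero.

0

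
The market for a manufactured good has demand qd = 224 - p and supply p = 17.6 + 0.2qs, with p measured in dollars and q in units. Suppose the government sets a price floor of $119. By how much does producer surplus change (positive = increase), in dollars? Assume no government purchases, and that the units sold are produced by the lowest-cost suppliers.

6586.1

Rearranging supply gives qs = 5p - 88. In a free market, 224 - p = 5p - 88 gives the equilibrium p* = 52, q* = 172.
The floor of 119 is above the equilibrium price 52, so it binds.
At p = 119: qd = 224 - 119 = 105 and qs = 5·119 - 88 = 507.
Producer surplus without the control is ½ · (52 - 17.6) · 172 = 2958.4.
With the floor, 105 units are sold at 119. The supply price at q = 105 is 38.6, so PS = ½ · [(119 - 17.6) + (119 - 38.6)] · 105 = 9544.5.
Change in producer surplus = 9544.5 - 2958.4 = 6586.1.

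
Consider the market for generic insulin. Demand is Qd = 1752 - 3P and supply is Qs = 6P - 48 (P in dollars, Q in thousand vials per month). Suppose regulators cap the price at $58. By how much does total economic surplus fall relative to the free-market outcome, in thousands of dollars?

181476

In a free market, 1752 - 3P = 6P - 48 gives the equilibrium P* = 200, Q* = 1152.
Because the ceiling (58) lies below the market-clearing price, it is binding.
At P = 58: Qd = 1752 - 3·58 = 1578 and Qs = 6·58 - 48 = 300.
Quantity traded falls to 300. At Q = 300 the demand price is (1752 - 300)/3 = 484 and the supply price is (48 + 300)/6 = 58.
Deadweight loss = ½ · (484 - 58) · (1152 - 300) = ½ · 426 · 852 = 181476.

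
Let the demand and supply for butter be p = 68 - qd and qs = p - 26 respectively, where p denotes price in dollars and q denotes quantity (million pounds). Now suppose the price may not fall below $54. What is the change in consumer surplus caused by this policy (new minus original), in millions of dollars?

Rearranging demand gives qd = 68 - p. Without the control the market clears where 68 - p = p - 26, i.e. p* = 47 and q* = 21.
The floor of 54 is above the equilibrium price 47, so it binds.
At p = 54: qd = 68 - 54 = 14 and qs = 54 - 26 = 28.
Consumer surplus without the control is ½ · (68 - 47) · 21 = 220.5.
With the floor, consumers buy 14 units at 54, so CS = ½ · (68 - 54) · 14 = 98.
Change in consumer surplus = 98 - 220.5 = -122.5.

-122.5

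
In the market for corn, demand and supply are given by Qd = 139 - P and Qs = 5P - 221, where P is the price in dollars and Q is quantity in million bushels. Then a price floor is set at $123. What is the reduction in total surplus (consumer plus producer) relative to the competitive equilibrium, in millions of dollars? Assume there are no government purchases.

Without the control the market clears where 139 - P = 5P - 221, i.e. P* = 60 and Q* = 79.
Since 123 > 60, the floor is binding.
At P = 123: Qd = 139 - 123 = 16 and Qs = 5·123 - 221 = 394.
Quantity traded falls to 16. At Q = 16 the demand price is 139 - 16 = 123 and the supply price is (221 + 16)/5 = 47.4.
Deadweight loss = ½ · (123 - 47.4) · (79 - 16) = ½ · 75.6 · 63 = 2381.4.

2381.4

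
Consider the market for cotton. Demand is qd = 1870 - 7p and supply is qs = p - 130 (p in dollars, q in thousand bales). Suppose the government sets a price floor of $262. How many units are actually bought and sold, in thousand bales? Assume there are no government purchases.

Setting quantity demanded equal to quantity supplied, 1870 - 7p = p - 130, gives p* = 250 and q* = 120.
The floor of 262 is above the equilibrium price 250, so it binds.
At p = 262: qd = 1870 - 7·262 = 36 and qs = 262 - 130 = 132.
The quantity actually transacted is the short side, demand: 36.

36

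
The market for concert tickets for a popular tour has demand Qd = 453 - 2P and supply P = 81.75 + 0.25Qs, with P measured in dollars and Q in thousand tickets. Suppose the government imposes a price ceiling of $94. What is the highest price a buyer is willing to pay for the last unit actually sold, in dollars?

Rearranging supply gives Qs = 4P - 327. Setting quantity demanded equal to quantity supplied, 453 - 2P = 4P - 327, gives P* = 130 and Q* = 193.
Because the ceiling (94) lies below the market-clearing price, it is binding.
At P = 94: Qd = 453 - 2·94 = 265 and Qs = 4·94 - 327 = 49.
Only 49 units reach the market. On the demand curve, the marginal buyer's willingness to pay at Q = 49 is (453 - 49)/2 = 202.

202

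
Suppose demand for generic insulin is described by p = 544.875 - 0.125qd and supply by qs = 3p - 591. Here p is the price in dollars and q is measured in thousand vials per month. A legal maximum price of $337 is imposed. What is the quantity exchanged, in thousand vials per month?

Rearranging demand gives qd = 4359 - 8p. Equilibrium: 4359 - 8p = 3p - 591, so 4950 = 11p and p* = 450, q* = 759.
Because the ceiling (337) lies below the market-clearing price, it is binding.
At p = 337: qd = 4359 - 8·337 = 1663 and qs = 3·337 - 591 = 420.
The quantity actually transacted is the short side, supply: 420.

420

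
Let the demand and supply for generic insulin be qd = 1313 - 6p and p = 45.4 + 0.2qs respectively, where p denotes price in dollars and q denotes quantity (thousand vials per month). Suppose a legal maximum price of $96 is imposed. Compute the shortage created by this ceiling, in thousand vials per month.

484

Rearranging supply gives qs = 5p - 227. Setting quantity demanded equal to quantity supplied, 1313 - 6p = 5p - 227, gives p* = 140 and q* = 473.
The ceiling of 96 is below the equilibrium price 140, so it binds.
At p = 96: qd = 1313 - 6·96 = 737 and qs = 5·96 - 227 = 253.
Shortage = qd - qs = 737 - 253 = 484.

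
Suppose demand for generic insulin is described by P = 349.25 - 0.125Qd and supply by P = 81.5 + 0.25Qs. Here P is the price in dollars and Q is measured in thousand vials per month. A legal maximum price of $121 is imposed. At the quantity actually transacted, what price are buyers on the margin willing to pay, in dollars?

Rearranging demand gives Qd = 2794 - 8P; rearranging supply gives Qs = 4P - 326. In a free market, 2794 - 8P = 4P - 326 gives the equilibrium P* = 260, Q* = 714.
The ceiling of 121 is below the equilibrium price 260, so it binds.
At P = 121: Qd = 2794 - 8·121 = 1826 and Qs = 4·121 - 326 = 158.
Only 158 units reach the market. On the demand curve, the marginal buyer's willingness to pay at Q = 158 is (2794 - 158)/8 = 329.5.

329.5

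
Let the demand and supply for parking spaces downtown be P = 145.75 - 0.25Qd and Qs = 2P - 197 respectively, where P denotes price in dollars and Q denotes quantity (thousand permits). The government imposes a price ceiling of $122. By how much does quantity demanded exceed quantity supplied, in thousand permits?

48

Rearranging demand gives Qd = 583 - 4P. Setting quantity demanded equal to quantity supplied, 583 - 4P = 2P - 197, gives P* = 130 and Q* = 63.
Since 122 < 130, the ceiling is binding.
At P = 122: Qd = 583 - 4·122 = 95 and Qs = 2·122 - 197 = 47.
Shortage = Qd - Qs = 95 - 47 = 48.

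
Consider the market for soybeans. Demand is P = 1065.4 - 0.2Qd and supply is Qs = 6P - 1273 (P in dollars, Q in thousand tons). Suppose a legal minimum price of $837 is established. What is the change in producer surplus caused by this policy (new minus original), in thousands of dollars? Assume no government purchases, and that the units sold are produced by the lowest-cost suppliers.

153635.25

Rearranging demand gives Qd = 5327 - 5P. Without the control the market clears where 5327 - 5P = 6P - 1273, i.e. P* = 600 and Q* = 2327.
Because the floor (837) lies above the market-clearing price, it is binding.
At P = 837: Qd = 5327 - 5·837 = 1142 and Qs = 6·837 - 1273 = 3749.
Producer surplus without the control is ½ · (600 - 1273/6) · 2327 = 5414929/12.
With the floor, 1142 units are sold at 837. The supply price at Q = 1142 is 402.5, so PS = ½ · [(837 - 1273/6) + (837 - 402.5)] · 1142 = 1814638/3.
Change in producer surplus = 1814638/3 - 5414929/12 = 153635.25.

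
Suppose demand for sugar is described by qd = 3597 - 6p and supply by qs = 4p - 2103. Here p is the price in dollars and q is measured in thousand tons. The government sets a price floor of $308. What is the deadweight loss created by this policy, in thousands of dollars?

0

Setting quantity demanded equal to quantity supplied, 3597 - 6p = 4p - 2103, gives p* = 570 and q* = 177.
Since 308 is below p* = 570, the floor does not bind and the free-market outcome prevails.
Since the control does not bind, no trades are prevented and deadweight loss is zero.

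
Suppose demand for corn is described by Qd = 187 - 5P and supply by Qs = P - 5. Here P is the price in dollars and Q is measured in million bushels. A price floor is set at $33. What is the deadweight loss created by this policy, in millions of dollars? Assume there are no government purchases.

15

In a free market, 187 - 5P = P - 5 gives the equilibrium P* = 32, Q* = 27.
Since 33 > 32, the floor is binding.
At P = 33: Qd = 187 - 5·33 = 22 and Qs = 33 - 5 = 28.
Quantity traded falls to 22. At Q = 22 the demand price is (187 - 22)/5 = 33 and the supply price is 5 + 22 = 27.
Deadweight loss = ½ · (33 - 27) · (27 - 22) = ½ · 6 · 5 = 15.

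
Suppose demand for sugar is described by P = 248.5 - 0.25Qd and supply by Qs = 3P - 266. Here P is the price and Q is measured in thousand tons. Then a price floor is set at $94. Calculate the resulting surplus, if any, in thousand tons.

0

Rearranging demand gives Qd = 994 - 4P. Without the control the market clears where 994 - 4P = 3P - 266, i.e. P* = 180 and Q* = 274.
The floor of 94 is below the equilibrium price 180, so it is not binding; the market clears at P* = 180, Q* = 274.
Since the control does not bind, there is no surplus.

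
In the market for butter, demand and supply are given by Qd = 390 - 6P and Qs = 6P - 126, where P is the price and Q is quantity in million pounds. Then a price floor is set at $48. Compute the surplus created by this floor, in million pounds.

60

Without the control the market clears where 390 - 6P = 6P - 126, i.e. P* = 43 and Q* = 132.
Since 48 > 43, the floor is binding.
At P = 48: Qd = 390 - 6·48 = 102 and Qs = 6·48 - 126 = 162.
Surplus = Qs - Qd = 162 - 102 = 60.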